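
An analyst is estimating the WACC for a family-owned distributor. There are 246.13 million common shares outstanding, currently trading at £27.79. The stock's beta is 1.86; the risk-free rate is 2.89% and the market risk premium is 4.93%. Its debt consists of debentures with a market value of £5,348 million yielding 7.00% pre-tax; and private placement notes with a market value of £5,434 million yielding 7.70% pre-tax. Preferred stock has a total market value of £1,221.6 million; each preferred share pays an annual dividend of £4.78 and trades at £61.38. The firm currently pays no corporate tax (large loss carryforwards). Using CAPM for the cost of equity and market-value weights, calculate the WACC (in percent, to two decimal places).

9.09%

Cost of equity via CAPM: Re = 2.89% + 1.86 × 4.93% = 12.0598%.
Cost of preferred: Rp = 4.78 / 61.38 = 7.7876%.
Market value of equity E = 27.79 × 246.13m = 6839.9527m.
Total capital V = 6839.9527 + 1221.6 + 5348 + 5434 = 18843.5527.
Equity: weight = 6839.9527/18843.5527 = 0.3630; cost = 12.0598%.
Preferred: weight = 1221.6/18843.5527 = 0.0648; cost = 7.7876%.
Debentures: weight = 5348/18843.5527 = 0.2838; after-tax cost = 7% × (1 − 0%) = 7.0000%.
Private placement notes: weight = 5434/18843.5527 = 0.2884; after-tax cost = 7.7% × (1 − 0%) = 7.7000%.
WACC = 0.3630 × 12.0598% + 0.0648 × 7.7876% + 0.2838 × 7.0000% + 0.2884 × 7.7000% = 9.0896%.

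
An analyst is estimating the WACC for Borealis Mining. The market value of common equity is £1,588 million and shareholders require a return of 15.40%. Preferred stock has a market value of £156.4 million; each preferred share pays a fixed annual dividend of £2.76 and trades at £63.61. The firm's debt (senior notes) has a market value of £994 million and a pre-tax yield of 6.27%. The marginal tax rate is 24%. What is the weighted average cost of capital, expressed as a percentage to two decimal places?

10.91%

Cost of preferred: Rp = 2.76 / 63.61 = 4.3389%.
Total capital V = 1588 + 156.4 + 994 = 2738.4.
Equity: weight = 1588/2738.4 = 0.5799; cost = 15.4%.
Preferred: weight = 156.4/2738.4 = 0.0571; cost = 4.3389%.
Senior notes: weight = 994/2738.4 = 0.3630; after-tax cost = 6.27% × (1 − 24%) = 4.7652%.
WACC = 0.5799 × 15.4000% + 0.0571 × 4.3389% + 0.3630 × 4.7652% = 10.9080%.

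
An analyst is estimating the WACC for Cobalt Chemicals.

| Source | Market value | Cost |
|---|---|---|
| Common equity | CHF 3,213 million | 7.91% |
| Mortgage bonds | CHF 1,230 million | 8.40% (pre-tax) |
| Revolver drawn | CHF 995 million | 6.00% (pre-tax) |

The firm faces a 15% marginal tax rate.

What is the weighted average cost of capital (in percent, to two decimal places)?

Total capital V = 3213 + 1230 + 995 = 5438.
Equity: weight = 3213/5438 = 0.5908; cost = 7.91%.
Mortgage bonds: weight = 1230/5438 = 0.2262; after-tax cost = 8.4% × (1 − 15%) = 7.1400%.
Revolver drawn: weight = 995/5438 = 0.1830; after-tax cost = 6% × (1 − 15%) = 5.1000%.
WACC = 0.5908 × 7.9100% + 0.2262 × 7.1400% + 0.1830 × 5.1000% = 7.2217%.

7.22%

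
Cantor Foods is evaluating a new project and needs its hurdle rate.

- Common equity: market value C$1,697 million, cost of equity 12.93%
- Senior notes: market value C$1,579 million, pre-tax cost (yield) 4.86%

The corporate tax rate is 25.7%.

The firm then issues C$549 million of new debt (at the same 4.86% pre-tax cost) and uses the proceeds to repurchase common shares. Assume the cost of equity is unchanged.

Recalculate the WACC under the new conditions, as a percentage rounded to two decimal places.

After the change:
Total capital V = 1148 + 2128 = 3276.
Equity: weight = 1148/3276 = 0.3504; cost = 12.93%.
Senior notes: weight = 2128/3276 = 0.6496; after-tax cost = 4.86% × (1 − 25.7%) = 3.6110%.
WACC = 0.3504 × 12.9300% + 0.6496 × 3.6110% = 6.8766%.

6.88%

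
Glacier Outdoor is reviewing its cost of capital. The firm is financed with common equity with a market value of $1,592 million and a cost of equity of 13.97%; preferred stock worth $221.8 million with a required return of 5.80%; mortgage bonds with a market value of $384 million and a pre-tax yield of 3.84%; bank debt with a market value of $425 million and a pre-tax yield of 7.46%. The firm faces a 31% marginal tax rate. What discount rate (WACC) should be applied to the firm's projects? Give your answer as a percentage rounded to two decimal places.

Total capital V = 1592 + 221.8 + 384 + 425 = 2622.8.
Equity: weight = 1592/2622.8 = 0.6070; cost = 13.97%.
Preferred: weight = 221.8/2622.8 = 0.0846; cost = 5.8%.
Mortgage bonds: weight = 384/2622.8 = 0.1464; after-tax cost = 3.84% × (1 − 31%) = 2.6496%.
Bank debt: weight = 425/2622.8 = 0.1620; after-tax cost = 7.46% × (1 − 31%) = 5.1474%.
WACC = 0.6070 × 13.9700% + 0.0846 × 5.8000% + 0.1464 × 2.6496% + 0.1620 × 5.1474% = 10.1921%.

10.19%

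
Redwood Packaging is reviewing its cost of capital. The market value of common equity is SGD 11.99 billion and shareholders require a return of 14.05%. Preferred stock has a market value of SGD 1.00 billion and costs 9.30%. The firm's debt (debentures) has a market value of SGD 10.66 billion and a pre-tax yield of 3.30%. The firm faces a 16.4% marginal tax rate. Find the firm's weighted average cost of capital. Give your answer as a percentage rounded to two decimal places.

8.76%

Total capital V = 11.99 + 1 + 10.66 = 23.65.
Equity: weight = 11.99/23.65 = 0.5070; cost = 14.05%.
Preferred: weight = 1/23.65 = 0.0423; cost = 9.3%.
Debentures: weight = 10.66/23.65 = 0.4507; after-tax cost = 3.3% × (1 − 16.4%) = 2.7588%.
WACC = 0.5070 × 14.0500% + 0.0423 × 9.3000% + 0.4507 × 2.7588% = 8.7598%.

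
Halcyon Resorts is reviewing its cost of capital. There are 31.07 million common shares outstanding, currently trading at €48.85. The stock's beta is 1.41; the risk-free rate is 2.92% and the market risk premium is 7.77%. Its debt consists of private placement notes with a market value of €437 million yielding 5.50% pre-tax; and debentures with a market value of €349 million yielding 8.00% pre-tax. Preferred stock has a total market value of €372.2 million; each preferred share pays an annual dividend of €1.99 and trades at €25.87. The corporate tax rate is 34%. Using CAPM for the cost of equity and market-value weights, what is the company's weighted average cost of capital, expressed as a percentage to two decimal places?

10.22%

Cost of equity via CAPM: Re = 2.92% + 1.41 × 7.77% = 13.8757%.
Cost of preferred: Rp = 1.99 / 25.87 = 7.6923%.
Market value of equity E = 48.85 × 31.07m = 1517.7695m.
Total capital V = 1517.7695 + 372.2 + 437 + 349 = 2675.9695.
Equity: weight = 1517.7695/2675.9695 = 0.5672; cost = 13.8757%.
Preferred: weight = 372.2/2675.9695 = 0.1391; cost = 7.6923%.
Private placement notes: weight = 437/2675.9695 = 0.1633; after-tax cost = 5.5% × (1 − 34%) = 3.6300%.
Debentures: weight = 349/2675.9695 = 0.1304; after-tax cost = 8% × (1 − 34%) = 5.2800%.
WACC = 0.5672 × 13.8757% + 0.1391 × 7.6923% + 0.1633 × 3.6300% + 0.1304 × 5.2800% = 10.2214%.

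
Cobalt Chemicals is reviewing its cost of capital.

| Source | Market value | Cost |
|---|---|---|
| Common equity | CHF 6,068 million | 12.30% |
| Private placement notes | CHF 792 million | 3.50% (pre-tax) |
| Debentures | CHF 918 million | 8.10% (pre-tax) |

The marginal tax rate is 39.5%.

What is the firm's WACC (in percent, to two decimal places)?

Total capital V = 6068 + 792 + 918 = 7778.
Equity: weight = 6068/7778 = 0.7801; cost = 12.3%.
Private placement notes: weight = 792/7778 = 0.1018; after-tax cost = 3.5% × (1 − 39.5%) = 2.1175%.
Debentures: weight = 918/7778 = 0.1180; after-tax cost = 8.1% × (1 − 39.5%) = 4.9005%.
WACC = 0.7801 × 12.3000% + 0.1018 × 2.1175% + 0.1180 × 4.9005% = 10.3898%.

10.39%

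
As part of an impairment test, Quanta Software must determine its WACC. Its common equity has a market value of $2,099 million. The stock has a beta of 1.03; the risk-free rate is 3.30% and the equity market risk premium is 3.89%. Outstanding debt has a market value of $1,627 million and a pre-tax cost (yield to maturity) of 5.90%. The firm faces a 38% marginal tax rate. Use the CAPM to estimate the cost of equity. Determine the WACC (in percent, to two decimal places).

5.71%

Cost of equity via CAPM: Re = 3.3% + 1.03 × 3.89% = 7.3067%.
Total capital V = 2099 + 1627 = 3726.
Equity: weight = 2099/3726 = 0.5633; cost = 7.3067%.
Debt: weight = 1627/3726 = 0.4367; after-tax cost = 5.9% × (1 − 38%) = 3.6580%.
WACC = 0.5633 × 7.3067% + 0.4367 × 3.6580% = 5.7135%.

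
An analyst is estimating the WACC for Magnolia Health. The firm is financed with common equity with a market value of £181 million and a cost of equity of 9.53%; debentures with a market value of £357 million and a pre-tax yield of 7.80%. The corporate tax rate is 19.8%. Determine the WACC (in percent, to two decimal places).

7.36%

Total capital V = 181 + 357 = 538.
Equity: weight = 181/538 = 0.3364; cost = 9.53%.
Debentures: weight = 357/538 = 0.6636; after-tax cost = 7.8% × (1 − 19.8%) = 6.2556%.
WACC = 0.3364 × 9.5300% + 0.6636 × 6.2556% = 7.3572%.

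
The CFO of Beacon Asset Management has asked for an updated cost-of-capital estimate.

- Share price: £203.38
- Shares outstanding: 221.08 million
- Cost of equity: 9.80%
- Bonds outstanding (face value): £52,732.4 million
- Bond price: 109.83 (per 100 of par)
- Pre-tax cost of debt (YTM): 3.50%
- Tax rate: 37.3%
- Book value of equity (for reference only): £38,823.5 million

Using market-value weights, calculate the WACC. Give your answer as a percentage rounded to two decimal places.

5.52%

Market value of equity E = 203.38 × 221.08m = 44963.2504m. Market value of debt D = 52732.4m × 109.83/100 = 57915.99492m.
Total capital V = 44963.2504 + 57915.99492 = 102879.24532.
Equity: weight = 44963.2504/102879.24532 = 0.4370; cost = 9.8%.
Bonds outstanding: weight = 57915.99492/102879.24532 = 0.5630; after-tax cost = 3.5% × (1 − 37.3%) = 2.1945%.
WACC = 0.4370 × 9.8000% + 0.5630 × 2.1945% = 5.5185%.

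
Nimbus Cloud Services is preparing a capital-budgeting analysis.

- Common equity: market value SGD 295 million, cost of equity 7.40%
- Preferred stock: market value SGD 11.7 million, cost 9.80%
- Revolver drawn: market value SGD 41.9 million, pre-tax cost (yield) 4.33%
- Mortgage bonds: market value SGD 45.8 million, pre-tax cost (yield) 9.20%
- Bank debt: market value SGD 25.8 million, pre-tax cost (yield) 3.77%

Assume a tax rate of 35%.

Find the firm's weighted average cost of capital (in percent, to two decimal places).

6.55%

Total capital V = 295 + 11.7 + 41.9 + 45.8 + 25.8 = 420.2.
Equity: weight = 295/420.2 = 0.7020; cost = 7.4%.
Preferred: weight = 11.7/420.2 = 0.0278; cost = 9.8%.
Revolver drawn: weight = 41.9/420.2 = 0.0997; after-tax cost = 4.33% × (1 − 35%) = 2.8145%.
Mortgage bonds: weight = 45.8/420.2 = 0.1090; after-tax cost = 9.2% × (1 − 35%) = 5.9800%.
Bank debt: weight = 25.8/420.2 = 0.0614; after-tax cost = 3.77% × (1 − 35%) = 2.4505%.
WACC = 0.7020 × 7.4000% + 0.0278 × 9.8000% + 0.0997 × 2.8145% + 0.1090 × 5.9800% + 0.0614 × 2.4505% = 6.5509%.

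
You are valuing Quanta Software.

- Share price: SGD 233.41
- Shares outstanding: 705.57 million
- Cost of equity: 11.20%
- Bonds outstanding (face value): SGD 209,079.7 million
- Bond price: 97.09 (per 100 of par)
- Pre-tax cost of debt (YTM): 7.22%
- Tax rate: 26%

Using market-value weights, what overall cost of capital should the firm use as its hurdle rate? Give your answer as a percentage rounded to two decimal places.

7.97%

Market value of equity E = 233.41 × 705.57m = 164687.0937m. Market value of debt D = 209079.7m × 97.09/100 = 202995.48073m.
Total capital V = 164687.0937 + 202995.48073 = 367682.57443.
Equity: weight = 164687.0937/367682.57443 = 0.4479; cost = 11.2%.
Bonds outstanding: weight = 202995.48073/367682.57443 = 0.5521; after-tax cost = 7.22% × (1 − 26%) = 5.3428%.
WACC = 0.4479 × 11.2000% + 0.5521 × 5.3428% = 7.9663%.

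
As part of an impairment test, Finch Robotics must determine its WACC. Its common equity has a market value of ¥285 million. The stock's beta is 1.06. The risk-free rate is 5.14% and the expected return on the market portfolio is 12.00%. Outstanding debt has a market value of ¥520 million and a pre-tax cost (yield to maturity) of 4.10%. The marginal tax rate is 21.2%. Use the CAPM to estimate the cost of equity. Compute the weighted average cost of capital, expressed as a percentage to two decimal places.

6.48%

Market risk premium = 12.0% − 5.14% = 6.86%.
Cost of equity via CAPM: Re = 5.14% + 1.06 × 6.86% = 12.4116%.
Total capital V = 285 + 520 = 805.
Equity: weight = 285/805 = 0.3540; cost = 12.4116%.
Debt: weight = 520/805 = 0.6460; after-tax cost = 4.1% × (1 − 21.2%) = 3.2308%.
WACC = 0.3540 × 12.4116% + 0.6460 × 3.2308% = 6.4811%.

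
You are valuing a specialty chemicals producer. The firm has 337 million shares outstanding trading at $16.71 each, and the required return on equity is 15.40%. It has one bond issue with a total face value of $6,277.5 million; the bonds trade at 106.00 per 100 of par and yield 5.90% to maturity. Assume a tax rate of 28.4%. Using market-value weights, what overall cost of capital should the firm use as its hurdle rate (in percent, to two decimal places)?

Market value of equity E = 16.71 × 337m = 5631.27m. Market value of debt D = 6277.5m × 106.0/100 = 6654.15m.
Total capital V = 5631.27 + 6654.15 = 12285.42.
Equity: weight = 5631.27/12285.42 = 0.4584; cost = 15.4%.
Bonds outstanding: weight = 6654.15/12285.42 = 0.5416; after-tax cost = 5.9% × (1 − 28.4%) = 4.2244%.
WACC = 0.4584 × 15.4000% + 0.5416 × 4.2244% = 9.3470%.

9.35%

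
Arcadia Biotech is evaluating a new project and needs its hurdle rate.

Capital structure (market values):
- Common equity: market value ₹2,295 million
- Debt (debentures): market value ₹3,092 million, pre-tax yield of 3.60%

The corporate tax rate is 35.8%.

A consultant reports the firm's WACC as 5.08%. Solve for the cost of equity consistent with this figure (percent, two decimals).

Total capital V = 2295 + 3092 = 5387.
Equity weight = 2295/5387 = 0.4260.
Debentures weight = 3092/5387 = 0.5740.
Debt contribution = 0.5740 × 3.6% × (1 − 35.8%) = 1.3266%.
Required equity contribution = 5.08% − 1.3266% = 3.7534%.
Re = 3.7534% / 0.4260 = 8.8103%.

8.81%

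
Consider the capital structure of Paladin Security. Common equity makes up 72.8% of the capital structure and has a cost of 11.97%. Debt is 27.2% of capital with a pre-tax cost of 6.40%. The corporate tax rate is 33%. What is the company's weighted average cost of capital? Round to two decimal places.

After-tax cost of debt = 6.4% × (1 − 33%) = 4.2880%.
WACC = 0.728 × 11.9700% + 0.272 × 4.2880% = 9.8805%.

9.88%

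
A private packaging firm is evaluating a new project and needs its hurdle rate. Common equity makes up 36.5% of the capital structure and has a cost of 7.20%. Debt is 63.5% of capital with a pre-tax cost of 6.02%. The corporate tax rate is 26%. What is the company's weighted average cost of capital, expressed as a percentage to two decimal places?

After-tax cost of debt = 6.02% × (1 − 26%) = 4.4548%.
WACC = 0.365 × 7.2000% + 0.635 × 4.4548% = 5.4568%.

5.46%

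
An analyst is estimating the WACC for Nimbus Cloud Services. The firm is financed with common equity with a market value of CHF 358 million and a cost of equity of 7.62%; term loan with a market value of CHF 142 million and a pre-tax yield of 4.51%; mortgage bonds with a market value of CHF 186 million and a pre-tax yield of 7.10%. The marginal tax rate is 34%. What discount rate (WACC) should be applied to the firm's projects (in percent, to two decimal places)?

5.86%

Total capital V = 358 + 142 + 186 = 686.
Equity: weight = 358/686 = 0.5219; cost = 7.62%.
Term loan: weight = 142/686 = 0.2070; after-tax cost = 4.51% × (1 − 34%) = 2.9766%.
Mortgage bonds: weight = 186/686 = 0.2711; after-tax cost = 7.1% × (1 − 34%) = 4.6860%.
WACC = 0.5219 × 7.6200% + 0.2070 × 2.9766% + 0.2711 × 4.6860% = 5.8633%.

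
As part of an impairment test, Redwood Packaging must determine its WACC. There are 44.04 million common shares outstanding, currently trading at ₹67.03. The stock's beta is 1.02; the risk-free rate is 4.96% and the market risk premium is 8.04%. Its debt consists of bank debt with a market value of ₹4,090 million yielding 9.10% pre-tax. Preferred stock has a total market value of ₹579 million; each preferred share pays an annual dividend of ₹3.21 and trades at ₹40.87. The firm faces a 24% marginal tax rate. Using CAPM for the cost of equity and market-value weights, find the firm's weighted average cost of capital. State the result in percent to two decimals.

Cost of equity via CAPM: Re = 4.96% + 1.02 × 8.04% = 13.1608%.
Cost of preferred: Rp = 3.21 / 40.87 = 7.8542%.
Market value of equity E = 67.03 × 44.04m = 2952.0012m.
Total capital V = 2952.0012 + 579 + 4090 = 7621.0012.
Equity: weight = 2952.0012/7621.0012 = 0.3874; cost = 13.1608%.
Preferred: weight = 579/7621.0012 = 0.0760; cost = 7.8542%.
Bank debt: weight = 4090/7621.0012 = 0.5367; after-tax cost = 9.1% × (1 − 24%) = 6.9160%.
WACC = 0.3874 × 13.1608% + 0.0760 × 7.8542% + 0.5367 × 6.9160% = 9.4062%.

9.41%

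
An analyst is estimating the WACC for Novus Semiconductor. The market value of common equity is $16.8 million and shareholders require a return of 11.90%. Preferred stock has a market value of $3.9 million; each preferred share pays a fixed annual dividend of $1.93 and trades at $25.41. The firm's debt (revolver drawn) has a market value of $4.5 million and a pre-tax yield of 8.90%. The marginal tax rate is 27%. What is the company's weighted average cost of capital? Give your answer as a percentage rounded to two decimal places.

Cost of preferred: Rp = 1.93 / 25.41 = 7.5954%.
Total capital V = 16.8 + 3.9 + 4.5 = 25.2.
Equity: weight = 16.8/25.2 = 0.6667; cost = 11.9%.
Preferred: weight = 3.9/25.2 = 0.1548; cost = 7.5954%.
Revolver drawn: weight = 4.5/25.2 = 0.1786; after-tax cost = 8.9% × (1 − 27%) = 6.4970%.
WACC = 0.6667 × 11.9000% + 0.1548 × 7.5954% + 0.1786 × 6.4970% = 10.2690%.

10.27%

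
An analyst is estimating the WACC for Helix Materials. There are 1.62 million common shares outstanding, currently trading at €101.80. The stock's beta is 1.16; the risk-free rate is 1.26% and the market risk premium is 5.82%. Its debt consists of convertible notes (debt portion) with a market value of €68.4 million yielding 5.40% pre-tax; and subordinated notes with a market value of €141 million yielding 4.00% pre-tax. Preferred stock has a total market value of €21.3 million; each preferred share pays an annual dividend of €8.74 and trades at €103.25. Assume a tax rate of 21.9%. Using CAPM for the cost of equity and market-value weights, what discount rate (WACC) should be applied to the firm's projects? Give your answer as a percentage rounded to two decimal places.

Cost of equity via CAPM: Re = 1.26% + 1.16 × 5.82% = 8.0112%.
Cost of preferred: Rp = 8.74 / 103.25 = 8.4649%.
Market value of equity E = 101.8 × 1.62m = 164.916m.
Total capital V = 164.916 + 21.3 + 68.4 + 141 = 395.616.
Equity: weight = 164.916/395.616 = 0.4169; cost = 8.0112%.
Preferred: weight = 21.3/395.616 = 0.0538; cost = 8.4649%.
Convertible notes (debt portion): weight = 68.4/395.616 = 0.1729; after-tax cost = 5.4% × (1 − 21.9%) = 4.2174%.
Subordinated notes: weight = 141/395.616 = 0.3564; after-tax cost = 4% × (1 − 21.9%) = 3.1240%.
WACC = 0.4169 × 8.0112% + 0.0538 × 8.4649% + 0.1729 × 4.2174% + 0.3564 × 3.1240% = 5.6379%.

5.64%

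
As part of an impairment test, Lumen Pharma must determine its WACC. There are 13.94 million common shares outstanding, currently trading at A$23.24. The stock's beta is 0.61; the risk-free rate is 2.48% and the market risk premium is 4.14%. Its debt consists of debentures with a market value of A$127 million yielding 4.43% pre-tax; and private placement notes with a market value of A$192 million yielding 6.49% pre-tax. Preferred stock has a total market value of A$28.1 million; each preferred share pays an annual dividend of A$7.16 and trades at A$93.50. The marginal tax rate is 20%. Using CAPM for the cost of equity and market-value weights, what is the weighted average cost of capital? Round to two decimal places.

Cost of equity via CAPM: Re = 2.48% + 0.61 × 4.14% = 5.0054%.
Cost of preferred: Rp = 7.16 / 93.5 = 7.6578%.
Market value of equity E = 23.24 × 13.94m = 323.9656m.
Total capital V = 323.9656 + 28.1 + 127 + 192 = 671.0656.
Equity: weight = 323.9656/671.0656 = 0.4828; cost = 5.0054%.
Preferred: weight = 28.1/671.0656 = 0.0419; cost = 7.6578%.
Debentures: weight = 127/671.0656 = 0.1893; after-tax cost = 4.43% × (1 − 20%) = 3.5440%.
Private placement notes: weight = 192/671.0656 = 0.2861; after-tax cost = 6.49% × (1 − 20%) = 5.1920%.
WACC = 0.4828 × 5.0054% + 0.0419 × 7.6578% + 0.1893 × 3.5440% + 0.2861 × 5.1920% = 4.8933%.

4.89%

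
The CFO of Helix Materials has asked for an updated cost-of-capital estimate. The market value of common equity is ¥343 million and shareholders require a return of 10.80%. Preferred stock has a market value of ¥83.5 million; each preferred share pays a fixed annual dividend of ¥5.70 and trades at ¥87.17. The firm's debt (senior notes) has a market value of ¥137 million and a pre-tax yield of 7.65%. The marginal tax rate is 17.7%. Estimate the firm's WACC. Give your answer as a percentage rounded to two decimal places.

Cost of preferred: Rp = 5.7 / 87.17 = 6.5389%.
Total capital V = 343 + 83.5 + 137 = 563.5.
Equity: weight = 343/563.5 = 0.6087; cost = 10.8%.
Preferred: weight = 83.5/563.5 = 0.1482; cost = 6.5389%.
Senior notes: weight = 137/563.5 = 0.2431; after-tax cost = 7.65% × (1 − 17.7%) = 6.2960%.
WACC = 0.6087 × 10.8000% + 0.1482 × 6.5389% + 0.2431 × 6.2960% = 9.0735%.

9.07%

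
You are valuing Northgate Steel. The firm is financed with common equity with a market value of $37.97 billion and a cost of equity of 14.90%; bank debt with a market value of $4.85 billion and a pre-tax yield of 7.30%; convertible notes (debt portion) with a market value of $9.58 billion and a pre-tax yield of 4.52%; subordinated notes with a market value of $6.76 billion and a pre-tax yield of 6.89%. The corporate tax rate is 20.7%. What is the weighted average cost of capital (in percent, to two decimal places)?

Total capital V = 37.97 + 4.85 + 9.58 + 6.76 = 59.16.
Equity: weight = 37.97/59.16 = 0.6418; cost = 14.9%.
Bank debt: weight = 4.85/59.16 = 0.0820; after-tax cost = 7.3% × (1 − 20.7%) = 5.7889%.
Convertible notes (debt portion): weight = 9.58/59.16 = 0.1619; after-tax cost = 4.52% × (1 − 20.7%) = 3.5844%.
Subordinated notes: weight = 6.76/59.16 = 0.1143; after-tax cost = 6.89% × (1 − 20.7%) = 5.4638%.
WACC = 0.6418 × 14.9000% + 0.0820 × 5.7889% + 0.1619 × 3.5844% + 0.1143 × 5.4638% = 11.2424%.

11.24%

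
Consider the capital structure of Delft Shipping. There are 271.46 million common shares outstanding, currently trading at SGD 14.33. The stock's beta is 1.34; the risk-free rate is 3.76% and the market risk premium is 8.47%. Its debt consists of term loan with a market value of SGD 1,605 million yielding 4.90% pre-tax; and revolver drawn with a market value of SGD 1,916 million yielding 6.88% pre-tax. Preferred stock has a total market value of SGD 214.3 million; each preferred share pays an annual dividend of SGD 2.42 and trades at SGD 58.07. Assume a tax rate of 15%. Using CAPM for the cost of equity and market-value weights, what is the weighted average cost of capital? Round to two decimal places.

10.17%

Cost of equity via CAPM: Re = 3.76% + 1.34 × 8.47% = 15.1098%.
Cost of preferred: Rp = 2.42 / 58.07 = 4.1674%.
Market value of equity E = 14.33 × 271.46m = 3890.0218m.
Total capital V = 3890.0218 + 214.3 + 1605 + 1916 = 7625.3218.
Equity: weight = 3890.0218/7625.3218 = 0.5101; cost = 15.1098%.
Preferred: weight = 214.3/7625.3218 = 0.0281; cost = 4.1674%.
Term loan: weight = 1605/7625.3218 = 0.2105; after-tax cost = 4.9% × (1 − 15%) = 4.1650%.
Revolver drawn: weight = 1916/7625.3218 = 0.2513; after-tax cost = 6.88% × (1 − 15%) = 5.8480%.
WACC = 0.5101 × 15.1098% + 0.0281 × 4.1674% + 0.2105 × 4.1650% + 0.2513 × 5.8480% = 10.1714%.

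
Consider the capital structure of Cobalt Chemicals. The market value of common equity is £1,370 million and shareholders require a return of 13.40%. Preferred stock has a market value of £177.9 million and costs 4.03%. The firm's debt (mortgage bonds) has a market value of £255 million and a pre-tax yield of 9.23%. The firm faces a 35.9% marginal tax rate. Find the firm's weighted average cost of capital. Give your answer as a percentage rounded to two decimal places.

11.42%

Total capital V = 1370 + 177.9 + 255 = 1802.9.
Equity: weight = 1370/1802.9 = 0.7599; cost = 13.4%.
Preferred: weight = 177.9/1802.9 = 0.0987; cost = 4.03%.
Mortgage bonds: weight = 255/1802.9 = 0.1414; after-tax cost = 9.23% × (1 − 35.9%) = 5.9164%.
WACC = 0.7599 × 13.4000% + 0.0987 × 4.0300% + 0.1414 × 5.9164% = 11.4170%.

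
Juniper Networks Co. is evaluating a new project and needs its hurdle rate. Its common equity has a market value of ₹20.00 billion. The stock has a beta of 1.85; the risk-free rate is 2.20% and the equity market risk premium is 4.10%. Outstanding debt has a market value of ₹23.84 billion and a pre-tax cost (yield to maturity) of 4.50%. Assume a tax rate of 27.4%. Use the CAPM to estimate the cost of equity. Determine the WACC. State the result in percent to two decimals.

Cost of equity via CAPM: Re = 2.2% + 1.85 × 4.1% = 9.7850%.
Total capital V = 20 + 23.84 = 43.84.
Equity: weight = 20/43.84 = 0.4562; cost = 9.785%.
Debt: weight = 23.84/43.84 = 0.5438; after-tax cost = 4.5% × (1 − 27.4%) = 3.2670%.
WACC = 0.4562 × 9.7850% + 0.5438 × 3.2670% = 6.2405%.

6.24%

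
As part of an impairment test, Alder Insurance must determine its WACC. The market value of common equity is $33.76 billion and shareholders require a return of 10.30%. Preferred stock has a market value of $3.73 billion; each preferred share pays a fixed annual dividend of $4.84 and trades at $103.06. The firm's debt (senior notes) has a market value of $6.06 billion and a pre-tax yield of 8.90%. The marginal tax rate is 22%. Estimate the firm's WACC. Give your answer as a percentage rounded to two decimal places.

Cost of preferred: Rp = 4.84 / 103.06 = 4.6963%.
Total capital V = 33.76 + 3.73 + 6.06 = 43.55.
Equity: weight = 33.76/43.55 = 0.7752; cost = 10.3%.
Preferred: weight = 3.73/43.55 = 0.0856; cost = 4.6963%.
Senior notes: weight = 6.06/43.55 = 0.1392; after-tax cost = 8.9% × (1 − 22%) = 6.9420%.
WACC = 0.7752 × 10.3000% + 0.0856 × 4.6963% + 0.1392 × 6.9420% = 9.3528%.

9.35%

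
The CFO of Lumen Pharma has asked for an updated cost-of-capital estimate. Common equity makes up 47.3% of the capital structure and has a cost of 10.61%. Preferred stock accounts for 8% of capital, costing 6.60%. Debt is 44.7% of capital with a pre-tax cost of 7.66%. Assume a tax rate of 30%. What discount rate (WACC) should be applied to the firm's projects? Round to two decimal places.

7.94%

After-tax cost of debt = 7.66% × (1 − 30%) = 5.3620%.
WACC = 0.473 × 10.6100% + 0.080 × 6.6000% + 0.447 × 5.3620% = 7.9433%.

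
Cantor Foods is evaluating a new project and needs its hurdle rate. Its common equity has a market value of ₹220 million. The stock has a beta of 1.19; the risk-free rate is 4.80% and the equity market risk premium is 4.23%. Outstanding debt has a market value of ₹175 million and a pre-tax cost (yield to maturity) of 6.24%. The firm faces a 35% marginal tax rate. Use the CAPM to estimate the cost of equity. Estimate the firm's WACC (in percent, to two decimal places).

Cost of equity via CAPM: Re = 4.8% + 1.19 × 4.23% = 9.8337%.
Total capital V = 220 + 175 = 395.
Equity: weight = 220/395 = 0.5570; cost = 9.8337%.
Debt: weight = 175/395 = 0.4430; after-tax cost = 6.24% × (1 − 35%) = 4.0560%.
WACC = 0.5570 × 9.8337% + 0.4430 × 4.0560% = 7.2740%.

7.27%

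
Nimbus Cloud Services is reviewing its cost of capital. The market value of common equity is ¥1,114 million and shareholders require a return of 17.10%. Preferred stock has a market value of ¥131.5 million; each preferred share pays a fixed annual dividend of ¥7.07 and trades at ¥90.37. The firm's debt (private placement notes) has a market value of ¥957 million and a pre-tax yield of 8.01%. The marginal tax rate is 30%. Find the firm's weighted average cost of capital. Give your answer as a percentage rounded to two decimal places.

Cost of preferred: Rp = 7.07 / 90.37 = 7.8234%.
Total capital V = 1114 + 131.5 + 957 = 2202.5.
Equity: weight = 1114/2202.5 = 0.5058; cost = 17.1%.
Preferred: weight = 131.5/2202.5 = 0.0597; cost = 7.8234%.
Private placement notes: weight = 957/2202.5 = 0.4345; after-tax cost = 8.01% × (1 − 30%) = 5.6070%.
WACC = 0.5058 × 17.1000% + 0.0597 × 7.8234% + 0.4345 × 5.6070% = 11.5524%.

11.55%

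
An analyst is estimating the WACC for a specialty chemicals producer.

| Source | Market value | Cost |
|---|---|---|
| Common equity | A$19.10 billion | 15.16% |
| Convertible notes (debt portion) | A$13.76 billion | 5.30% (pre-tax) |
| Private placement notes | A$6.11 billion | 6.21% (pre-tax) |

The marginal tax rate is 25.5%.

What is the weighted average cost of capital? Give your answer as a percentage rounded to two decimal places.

9.55%

Total capital V = 19.1 + 13.76 + 6.11 = 38.97.
Equity: weight = 19.1/38.97 = 0.4901; cost = 15.16%.
Convertible notes (debt portion): weight = 13.76/38.97 = 0.3531; after-tax cost = 5.3% × (1 − 25.5%) = 3.9485%.
Private placement notes: weight = 6.11/38.97 = 0.1568; after-tax cost = 6.21% × (1 − 25.5%) = 4.6265%.
WACC = 0.4901 × 15.1600% + 0.3531 × 3.9485% + 0.1568 × 4.6265% = 9.5498%.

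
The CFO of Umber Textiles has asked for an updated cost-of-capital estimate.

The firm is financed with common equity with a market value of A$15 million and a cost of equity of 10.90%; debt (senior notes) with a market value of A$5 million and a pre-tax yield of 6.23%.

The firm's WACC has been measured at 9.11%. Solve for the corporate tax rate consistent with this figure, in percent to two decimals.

Total capital V = 15 + 5 = 20.
Equity weight = 15/20 = 0.7500.
Senior notes weight = 5/20 = 0.2500.
Equity contribution = 0.7500 × 10.9% = 8.1750%.
Debt contribution must be 9.11% − 8.1750% = 0.9350%.
0.2500 × 6.23% × (1 − T) = 0.9350%  ⇒  (1 − T) = 0.6003.
T = 39.9679%.

39.97%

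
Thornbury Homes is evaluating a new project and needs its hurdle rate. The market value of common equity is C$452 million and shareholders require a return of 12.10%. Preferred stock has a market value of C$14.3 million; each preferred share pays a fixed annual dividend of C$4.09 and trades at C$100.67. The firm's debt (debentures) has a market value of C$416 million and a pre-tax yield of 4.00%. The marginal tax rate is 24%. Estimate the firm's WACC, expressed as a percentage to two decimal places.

Cost of preferred: Rp = 4.09 / 100.67 = 4.0628%.
Total capital V = 452 + 14.3 + 416 = 882.3.
Equity: weight = 452/882.3 = 0.5123; cost = 12.1%.
Preferred: weight = 14.3/882.3 = 0.0162; cost = 4.0628%.
Debentures: weight = 416/882.3 = 0.4715; after-tax cost = 4% × (1 − 24%) = 3.0400%.
WACC = 0.5123 × 12.1000% + 0.0162 × 4.0628% + 0.4715 × 3.0400% = 7.6980%.

7.70%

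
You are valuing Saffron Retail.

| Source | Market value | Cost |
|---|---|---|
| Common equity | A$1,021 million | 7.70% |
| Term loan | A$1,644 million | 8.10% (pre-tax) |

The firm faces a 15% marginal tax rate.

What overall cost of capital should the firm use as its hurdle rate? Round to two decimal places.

Total capital V = 1021 + 1644 = 2665.
Equity: weight = 1021/2665 = 0.3831; cost = 7.7%.
Term loan: weight = 1644/2665 = 0.6169; after-tax cost = 8.1% × (1 − 15%) = 6.8850%.
WACC = 0.3831 × 7.7000% + 0.6169 × 6.8850% = 7.1972%.

7.20%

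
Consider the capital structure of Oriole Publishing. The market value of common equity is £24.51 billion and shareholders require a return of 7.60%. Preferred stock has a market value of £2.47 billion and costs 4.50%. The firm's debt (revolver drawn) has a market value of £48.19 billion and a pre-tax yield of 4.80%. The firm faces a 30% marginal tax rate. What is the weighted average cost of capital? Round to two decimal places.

4.78%

Total capital V = 24.51 + 2.47 + 48.19 = 75.17.
Equity: weight = 24.51/75.17 = 0.3261; cost = 7.6%.
Preferred: weight = 2.47/75.17 = 0.0329; cost = 4.5%.
Revolver drawn: weight = 48.19/75.17 = 0.6411; after-tax cost = 4.8% × (1 − 30%) = 3.3600%.
WACC = 0.3261 × 7.6000% + 0.0329 × 4.5000% + 0.6411 × 3.3600% = 4.7800%.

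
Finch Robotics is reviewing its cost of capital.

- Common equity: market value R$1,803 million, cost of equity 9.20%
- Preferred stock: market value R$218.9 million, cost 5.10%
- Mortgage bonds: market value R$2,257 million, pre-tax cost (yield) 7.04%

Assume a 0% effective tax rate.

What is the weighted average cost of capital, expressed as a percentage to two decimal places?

Total capital V = 1803 + 218.9 + 2257 = 4278.9.
Equity: weight = 1803/4278.9 = 0.4214; cost = 9.2%.
Preferred: weight = 218.9/4278.9 = 0.0512; cost = 5.1%.
Mortgage bonds: weight = 2257/4278.9 = 0.5275; after-tax cost = 7.04% × (1 − 0%) = 7.0400%.
WACC = 0.4214 × 9.2000% + 0.0512 × 5.1000% + 0.5275 × 7.0400% = 7.8509%.

7.85%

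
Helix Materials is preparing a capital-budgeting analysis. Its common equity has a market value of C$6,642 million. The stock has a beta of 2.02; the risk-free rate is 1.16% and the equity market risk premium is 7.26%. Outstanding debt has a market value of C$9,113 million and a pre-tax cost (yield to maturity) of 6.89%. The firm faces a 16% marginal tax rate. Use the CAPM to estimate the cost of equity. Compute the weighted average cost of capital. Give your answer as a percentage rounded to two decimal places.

10.02%

Cost of equity via CAPM: Re = 1.16% + 2.02 × 7.26% = 15.8252%.
Total capital V = 6642 + 9113 = 15755.
Equity: weight = 6642/15755 = 0.4216; cost = 15.8252%.
Debt: weight = 9113/15755 = 0.5784; after-tax cost = 6.89% × (1 − 16%) = 5.7876%.
WACC = 0.4216 × 15.8252% + 0.5784 × 5.7876% = 10.0193%.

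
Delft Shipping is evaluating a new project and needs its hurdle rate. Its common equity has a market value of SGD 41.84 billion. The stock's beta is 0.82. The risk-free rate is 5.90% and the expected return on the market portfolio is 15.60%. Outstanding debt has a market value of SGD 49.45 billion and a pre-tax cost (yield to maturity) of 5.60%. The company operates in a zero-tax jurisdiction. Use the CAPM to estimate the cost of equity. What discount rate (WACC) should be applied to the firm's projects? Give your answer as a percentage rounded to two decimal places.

Market risk premium = 15.6% − 5.9% = 9.7%.
Cost of equity via CAPM: Re = 5.9% + 0.82 × 9.7% = 13.8540%.
Total capital V = 41.84 + 49.45 = 91.29.
Equity: weight = 41.84/91.29 = 0.4583; cost = 13.854%.
Debt: weight = 49.45/91.29 = 0.5417; after-tax cost = 5.6% × (1 − 0%) = 5.6000%.
WACC = 0.4583 × 13.8540% + 0.5417 × 5.6000% = 9.3830%.

9.38%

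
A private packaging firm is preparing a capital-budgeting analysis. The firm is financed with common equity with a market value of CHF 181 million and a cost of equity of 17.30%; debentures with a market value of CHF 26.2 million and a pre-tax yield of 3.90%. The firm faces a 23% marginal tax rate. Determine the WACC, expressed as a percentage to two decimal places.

Total capital V = 181 + 26.2 = 207.2.
Equity: weight = 181/207.2 = 0.8736; cost = 17.3%.
Debentures: weight = 26.2/207.2 = 0.1264; after-tax cost = 3.9% × (1 − 23%) = 3.0030%.
WACC = 0.8736 × 17.3000% + 0.1264 × 3.0030% = 15.4922%.

15.49%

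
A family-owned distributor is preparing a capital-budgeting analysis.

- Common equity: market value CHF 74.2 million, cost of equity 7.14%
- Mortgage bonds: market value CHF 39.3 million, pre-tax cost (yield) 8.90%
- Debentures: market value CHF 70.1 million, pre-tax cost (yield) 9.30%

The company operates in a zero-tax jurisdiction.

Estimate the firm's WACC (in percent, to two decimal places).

8.34%

Total capital V = 74.2 + 39.3 + 70.1 = 183.6.
Equity: weight = 74.2/183.6 = 0.4041; cost = 7.14%.
Mortgage bonds: weight = 39.3/183.6 = 0.2141; after-tax cost = 8.9% × (1 − 0%) = 8.9000%.
Debentures: weight = 70.1/183.6 = 0.3818; after-tax cost = 9.3% × (1 − 0%) = 9.3000%.
WACC = 0.4041 × 7.1400% + 0.2141 × 8.9000% + 0.3818 × 9.3000% = 8.3414%.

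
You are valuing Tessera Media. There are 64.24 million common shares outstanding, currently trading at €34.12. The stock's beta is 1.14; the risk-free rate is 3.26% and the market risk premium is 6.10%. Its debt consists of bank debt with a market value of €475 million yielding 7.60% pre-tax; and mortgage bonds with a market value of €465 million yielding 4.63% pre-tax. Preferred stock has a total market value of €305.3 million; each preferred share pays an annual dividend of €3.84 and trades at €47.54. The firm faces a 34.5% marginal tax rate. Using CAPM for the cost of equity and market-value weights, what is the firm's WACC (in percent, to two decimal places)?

Cost of equity via CAPM: Re = 3.26% + 1.14 × 6.1% = 10.2140%.
Cost of preferred: Rp = 3.84 / 47.54 = 8.0774%.
Market value of equity E = 34.12 × 64.24m = 2191.8688m.
Total capital V = 2191.8688 + 305.3 + 475 + 465 = 3437.1688.
Equity: weight = 2191.8688/3437.1688 = 0.6377; cost = 10.214%.
Preferred: weight = 305.3/3437.1688 = 0.0888; cost = 8.0774%.
Bank debt: weight = 475/3437.1688 = 0.1382; after-tax cost = 7.6% × (1 − 34.5%) = 4.9780%.
Mortgage bonds: weight = 465/3437.1688 = 0.1353; after-tax cost = 4.63% × (1 − 34.5%) = 3.0326%.
WACC = 0.6377 × 10.2140% + 0.0888 × 8.0774% + 0.1382 × 4.9780% + 0.1353 × 3.0326% = 8.3291%.

8.33%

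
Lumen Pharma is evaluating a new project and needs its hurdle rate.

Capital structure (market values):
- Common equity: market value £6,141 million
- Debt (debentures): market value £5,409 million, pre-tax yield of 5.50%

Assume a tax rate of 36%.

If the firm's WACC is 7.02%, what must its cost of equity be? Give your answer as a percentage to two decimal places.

10.10%

Total capital V = 6141 + 5409 = 11550.
Equity weight = 6141/11550 = 0.5317.
Debentures weight = 5409/11550 = 0.4683.
Debt contribution = 0.4683 × 5.5% × (1 − 36%) = 1.6485%.
Required equity contribution = 7.02% − 1.6485% = 5.3715%.
Re = 5.3715% / 0.5317 = 10.1028%.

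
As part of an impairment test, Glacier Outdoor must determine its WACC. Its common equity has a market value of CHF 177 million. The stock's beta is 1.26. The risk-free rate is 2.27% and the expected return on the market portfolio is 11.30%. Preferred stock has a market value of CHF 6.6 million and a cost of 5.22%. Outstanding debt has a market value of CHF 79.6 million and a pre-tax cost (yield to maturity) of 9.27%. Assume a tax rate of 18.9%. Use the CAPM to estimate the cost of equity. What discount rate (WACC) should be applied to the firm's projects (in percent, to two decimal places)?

11.58%

Market risk premium = 11.3% − 2.27% = 9.03%.
Cost of equity via CAPM: Re = 2.27% + 1.26 × 9.03% = 13.6478%.
Total capital V = 177 + 6.6 + 79.6 = 263.2.
Equity: weight = 177/263.2 = 0.6725; cost = 13.6478%.
Preferred: weight = 6.6/263.2 = 0.0251; cost = 5.22%.
Debt: weight = 79.6/263.2 = 0.3024; after-tax cost = 9.27% × (1 − 18.9%) = 7.5180%.
WACC = 0.6725 × 13.6478% + 0.0251 × 5.2200% + 0.3024 × 7.5180% = 11.5826%.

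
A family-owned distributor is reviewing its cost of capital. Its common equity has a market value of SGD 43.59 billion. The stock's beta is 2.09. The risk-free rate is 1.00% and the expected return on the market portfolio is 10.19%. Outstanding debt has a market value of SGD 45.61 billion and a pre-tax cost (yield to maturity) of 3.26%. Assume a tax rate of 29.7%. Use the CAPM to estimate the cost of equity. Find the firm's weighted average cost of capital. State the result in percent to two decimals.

Market risk premium = 10.19% − 1.0% = 9.19%.
Cost of equity via CAPM: Re = 1.0% + 2.09 × 9.19% = 20.2071%.
Total capital V = 43.59 + 45.61 = 89.2.
Equity: weight = 43.59/89.2 = 0.4887; cost = 20.2071%.
Debt: weight = 45.61/89.2 = 0.5113; after-tax cost = 3.26% × (1 − 29.7%) = 2.2918%.
WACC = 0.4887 × 20.2071% + 0.5113 × 2.2918% = 11.0466%.

11.05%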